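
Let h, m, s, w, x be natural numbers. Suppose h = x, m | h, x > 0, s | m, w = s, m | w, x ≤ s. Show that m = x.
Since h = x and m | h, m | x. From x > 0, m ≤ x. w = s and m | w, thus m | s. s | m, so s = m. x ≤ s, so x ≤ m. m ≤ x, so m = x.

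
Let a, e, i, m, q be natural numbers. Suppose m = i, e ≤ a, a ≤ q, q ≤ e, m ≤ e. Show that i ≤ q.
e ≤ a and a ≤ q, hence e ≤ q. Since q ≤ e, e = q. Since m ≤ e, m ≤ q. Since m = i, i ≤ q.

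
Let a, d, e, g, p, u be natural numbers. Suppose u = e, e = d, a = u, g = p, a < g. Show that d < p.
Since a = u and u = e, a = e. Since e = d, a = d. Because g = p and a < g, a < p. Since a = d, d < p.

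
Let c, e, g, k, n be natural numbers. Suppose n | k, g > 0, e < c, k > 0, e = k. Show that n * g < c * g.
From n | k and k > 0, n ≤ k. e = k and e < c, therefore k < c. Since n ≤ k, n < c. Since g > 0, n * g < c * g.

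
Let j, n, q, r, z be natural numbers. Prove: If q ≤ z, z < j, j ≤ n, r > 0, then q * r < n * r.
From z < j and j ≤ n, z < n. Since q ≤ z, q < n. From r > 0, by multiplying by a positive, q * r < n * r.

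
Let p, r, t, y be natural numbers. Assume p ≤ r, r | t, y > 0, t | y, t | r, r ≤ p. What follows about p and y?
p ≤ y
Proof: t | r and r | t, hence t = r. r ≤ p and p ≤ r, therefore r = p. t = r, so t = p. t | y and y > 0, therefore t ≤ y. t = p, so p ≤ y.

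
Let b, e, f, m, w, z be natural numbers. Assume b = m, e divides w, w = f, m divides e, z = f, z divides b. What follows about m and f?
m = f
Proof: From z = f and z divides b, f divides b. Since b = m, f divides m. m divides e and e divides w, thus m divides w. From w = f, m divides f. f divides m, so f = m. Then m = f.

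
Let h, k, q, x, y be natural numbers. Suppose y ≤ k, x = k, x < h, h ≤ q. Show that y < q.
Because x = k and x < h, k < h. Since h ≤ q, k < q. y ≤ k, so y < q.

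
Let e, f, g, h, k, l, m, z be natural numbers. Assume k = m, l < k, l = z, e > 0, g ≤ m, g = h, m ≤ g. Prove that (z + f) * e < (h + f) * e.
m ≤ g and g ≤ m, thus m = g. Since k = m, k = g. Since g = h, k = h. l < k, so l < h. l = z, so z < h. Then z + f < h + f. Since e > 0, by multiplying by a positive, (z + f) * e < (h + f) * e.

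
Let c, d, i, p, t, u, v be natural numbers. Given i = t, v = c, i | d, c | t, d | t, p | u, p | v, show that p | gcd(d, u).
Since i = t and i | d, t | d. Since d | t, t = d. From v = c and p | v, p | c. From c | t, p | t. Since t = d, p | d. From p | u, p | gcd(d, u).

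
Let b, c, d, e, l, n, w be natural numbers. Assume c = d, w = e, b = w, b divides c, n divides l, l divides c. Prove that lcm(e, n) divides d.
b = w and b divides c, so w divides c. Since w = e, e divides c. n divides l and l divides c, thus n divides c. e divides c, so lcm(e, n) divides c. c = d, so lcm(e, n) divides d.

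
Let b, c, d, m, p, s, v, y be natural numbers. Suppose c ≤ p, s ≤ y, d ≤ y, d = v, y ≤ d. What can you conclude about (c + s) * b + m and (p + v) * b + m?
(c + s) * b + m ≤ (p + v) * b + m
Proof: y ≤ d and d ≤ y, thus y = d. d = v, so y = v. Since s ≤ y, s ≤ v. c ≤ p, so c + s ≤ p + v. By multiplying by a non-negative, (c + s) * b ≤ (p + v) * b. Then (c + s) * b + m ≤ (p + v) * b + m.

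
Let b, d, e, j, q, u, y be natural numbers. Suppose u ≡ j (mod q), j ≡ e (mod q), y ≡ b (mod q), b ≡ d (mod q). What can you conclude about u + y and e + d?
u + y ≡ e + d (mod q)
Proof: u ≡ j (mod q) and j ≡ e (mod q), so u ≡ e (mod q). y ≡ b (mod q) and b ≡ d (mod q), hence y ≡ d (mod q). Since u ≡ e (mod q), by adding congruences, u + y ≡ e + d (mod q).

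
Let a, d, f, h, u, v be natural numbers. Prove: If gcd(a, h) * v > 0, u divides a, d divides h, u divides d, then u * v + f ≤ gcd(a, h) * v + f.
From u divides d and d divides h, u divides h. Since u divides a, u divides gcd(a, h). Then u * v divides gcd(a, h) * v. Since gcd(a, h) * v > 0, u * v ≤ gcd(a, h) * v. Then u * v + f ≤ gcd(a, h) * v + f.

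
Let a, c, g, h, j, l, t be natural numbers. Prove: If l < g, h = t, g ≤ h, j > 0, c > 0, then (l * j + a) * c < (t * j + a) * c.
h = t and g ≤ h, therefore g ≤ t. Since l < g, l < t. Since j > 0, by multiplying by a positive, l * j < t * j. Then l * j + a < t * j + a. Since c > 0, by multiplying by a positive, (l * j + a) * c < (t * j + a) * c.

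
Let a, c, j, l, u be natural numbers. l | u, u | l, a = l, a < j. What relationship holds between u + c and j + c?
u + c < j + c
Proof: Because l | u and u | l, l = u. a = l, so a = u. Since a < j, u < j. Then u + c < j + c.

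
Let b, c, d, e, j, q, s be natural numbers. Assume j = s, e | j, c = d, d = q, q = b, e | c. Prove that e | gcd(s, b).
Because j = s and e | j, e | s. Because c = d and d = q, c = q. Since q = b, c = b. e | c, so e | b. Since e | s, e | gcd(s, b).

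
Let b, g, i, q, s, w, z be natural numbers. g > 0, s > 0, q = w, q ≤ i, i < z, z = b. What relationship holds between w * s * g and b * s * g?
w * s * g < b * s * g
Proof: From z = b and i < z, i < b. Since q ≤ i, q < b. q = w, so w < b. From s > 0, by multiplying by a positive, w * s < b * s. From g > 0, by multiplying by a positive, w * s * g < b * s * g.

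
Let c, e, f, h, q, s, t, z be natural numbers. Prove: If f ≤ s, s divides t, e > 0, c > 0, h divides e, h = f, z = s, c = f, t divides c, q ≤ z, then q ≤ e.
Because s divides t and t divides c, s divides c. Because c > 0, s ≤ c. Since c = f, s ≤ f. Since f ≤ s, s = f. z = s, so z = f. Since q ≤ z, q ≤ f. h = f and h divides e, so f divides e. e > 0, so f ≤ e. q ≤ f, so q ≤ e.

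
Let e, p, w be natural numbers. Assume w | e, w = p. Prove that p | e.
w = p and w | e. By substitution, p | e.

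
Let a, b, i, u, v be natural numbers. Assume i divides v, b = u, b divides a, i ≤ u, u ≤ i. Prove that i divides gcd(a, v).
Since u ≤ i and i ≤ u, u = i. b = u, so b = i. Since b divides a, i divides a. Since i divides v, i divides gcd(a, v).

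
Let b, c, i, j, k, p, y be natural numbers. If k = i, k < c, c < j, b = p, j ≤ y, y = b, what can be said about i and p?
i < p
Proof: y = b and b = p, hence y = p. k = i and k < c, thus i < c. c < j and j ≤ y, so c < y. i < c, so i < y. From y = p, i < p.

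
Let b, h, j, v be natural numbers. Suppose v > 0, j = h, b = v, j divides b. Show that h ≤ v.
b = v and j divides b, therefore j divides v. v > 0, so j ≤ v. Because j = h, h ≤ v.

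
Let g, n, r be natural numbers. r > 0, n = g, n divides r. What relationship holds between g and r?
g ≤ r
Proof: n = g and n divides r, so g divides r. Since r > 0, g ≤ r.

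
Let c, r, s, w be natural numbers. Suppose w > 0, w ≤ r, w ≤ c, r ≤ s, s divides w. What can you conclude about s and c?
s ≤ c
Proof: Since w ≤ r and r ≤ s, w ≤ s. Since s divides w and w > 0, s ≤ w. w ≤ s, so w = s. Since w ≤ c, s ≤ c.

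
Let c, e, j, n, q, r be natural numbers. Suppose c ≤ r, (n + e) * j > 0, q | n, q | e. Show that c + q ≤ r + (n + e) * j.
Since q | n and q | e, q | n + e. Then q | (n + e) * j. (n + e) * j > 0, so q ≤ (n + e) * j. Because c ≤ r, c + q ≤ r + (n + e) * j.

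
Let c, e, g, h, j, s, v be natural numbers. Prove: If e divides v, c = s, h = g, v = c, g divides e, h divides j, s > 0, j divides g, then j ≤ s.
h = g and h divides j, therefore g divides j. j divides g, so g = j. From v = c and e divides v, e divides c. g divides e, so g divides c. Since c = s, g divides s. s > 0, so g ≤ s. Since g = j, j ≤ s.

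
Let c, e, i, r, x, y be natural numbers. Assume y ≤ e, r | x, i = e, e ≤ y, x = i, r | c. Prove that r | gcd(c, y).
e ≤ y and y ≤ e, therefore e = y. Because x = i and i = e, x = e. r | x, so r | e. Because e = y, r | y. r | c, so r | gcd(c, y).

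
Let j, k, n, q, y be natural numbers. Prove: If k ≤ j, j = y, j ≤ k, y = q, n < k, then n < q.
Because k ≤ j and j ≤ k, k = j. Since j = y, k = y. Because y = q, k = q. Since n < k, n < q.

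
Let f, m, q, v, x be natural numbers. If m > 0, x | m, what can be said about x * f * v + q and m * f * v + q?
x * f * v + q ≤ m * f * v + q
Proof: Since x | m and m > 0, x ≤ m. Then x * f ≤ m * f. Then x * f * v ≤ m * f * v. Then x * f * v + q ≤ m * f * v + q.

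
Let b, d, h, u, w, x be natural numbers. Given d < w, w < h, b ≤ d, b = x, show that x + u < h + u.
b = x and b ≤ d, hence x ≤ d. Since d < w, x < w. w < h, so x < h. Then x + u < h + u.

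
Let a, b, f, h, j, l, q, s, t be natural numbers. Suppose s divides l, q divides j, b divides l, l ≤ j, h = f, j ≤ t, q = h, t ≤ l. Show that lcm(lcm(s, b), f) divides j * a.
j ≤ t and t ≤ l, so j ≤ l. Since l ≤ j, l = j. s divides l and b divides l, hence lcm(s, b) divides l. Since l = j, lcm(s, b) divides j. q = h and h = f, hence q = f. Since q divides j, f divides j. Since lcm(s, b) divides j, lcm(lcm(s, b), f) divides j. Then lcm(lcm(s, b), f) divides j * a.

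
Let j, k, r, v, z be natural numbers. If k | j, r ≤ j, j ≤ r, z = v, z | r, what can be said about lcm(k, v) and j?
lcm(k, v) | j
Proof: Since r ≤ j and j ≤ r, r = j. z = v and z | r, therefore v | r. r = j, so v | j. k | j, so lcm(k, v) | j.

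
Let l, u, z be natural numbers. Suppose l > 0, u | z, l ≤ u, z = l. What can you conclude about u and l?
u = l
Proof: z = l and u | z, therefore u | l. l > 0, so u ≤ l. l ≤ u, so u = l.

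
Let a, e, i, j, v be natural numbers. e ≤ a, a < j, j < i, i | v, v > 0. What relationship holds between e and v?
e < v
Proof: a < j and j < i, so a < i. Because i | v and v > 0, i ≤ v. a < i, so a < v. Because e ≤ a, e < v.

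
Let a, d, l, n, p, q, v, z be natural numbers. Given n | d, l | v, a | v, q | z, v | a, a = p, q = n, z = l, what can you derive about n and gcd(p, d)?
n | gcd(p, d)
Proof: v | a and a | v, hence v = a. Since a = p, v = p. From z = l and q | z, q | l. l | v, so q | v. Since v = p, q | p. Since q = n, n | p. n | d, so n | gcd(p, d).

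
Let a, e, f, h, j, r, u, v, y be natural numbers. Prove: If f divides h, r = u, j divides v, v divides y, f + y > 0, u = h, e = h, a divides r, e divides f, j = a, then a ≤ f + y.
From e = h and e divides f, h divides f. Since f divides h, h = f. u = h, so u = f. r = u and a divides r, hence a divides u. Since u = f, a divides f. Because j = a and j divides v, a divides v. Since v divides y, a divides y. Because a divides f, a divides f + y. f + y > 0, so a ≤ f + y.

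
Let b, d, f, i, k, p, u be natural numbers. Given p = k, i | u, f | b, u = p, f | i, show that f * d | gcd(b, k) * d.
u = p and p = k, therefore u = k. f | i and i | u, hence f | u. u = k, so f | k. Since f | b, f | gcd(b, k). Then f * d | gcd(b, k) * d.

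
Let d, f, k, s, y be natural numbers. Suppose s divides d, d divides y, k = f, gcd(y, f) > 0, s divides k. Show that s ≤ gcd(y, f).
s divides d and d divides y, so s divides y. k = f and s divides k, thus s divides f. From s divides y, s divides gcd(y, f). Since gcd(y, f) > 0, s ≤ gcd(y, f).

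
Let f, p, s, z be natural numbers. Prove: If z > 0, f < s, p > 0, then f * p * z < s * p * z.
f < s and p > 0. By multiplying by a positive, f * p < s * p. Combined with z > 0, by multiplying by a positive, f * p * z < s * p * z.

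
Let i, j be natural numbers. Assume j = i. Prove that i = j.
j = i. By symmetry, i = j.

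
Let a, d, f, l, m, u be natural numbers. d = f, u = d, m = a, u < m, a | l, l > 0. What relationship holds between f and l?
f < l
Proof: m = a and u < m, thus u < a. Since u = d, d < a. Since d = f, f < a. a | l and l > 0, hence a ≤ l. f < a, so f < l.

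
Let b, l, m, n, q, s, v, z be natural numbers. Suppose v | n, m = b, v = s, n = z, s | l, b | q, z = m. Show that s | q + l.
n = z and z = m, hence n = m. m = b, so n = b. v = s and v | n, hence s | n. Since n = b, s | b. Since b | q, s | q. s | l, so s | q + l.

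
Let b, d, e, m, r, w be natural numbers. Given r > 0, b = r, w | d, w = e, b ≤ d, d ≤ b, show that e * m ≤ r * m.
Because d ≤ b and b ≤ d, d = b. Since w | d, w | b. b = r, so w | r. w = e, so e | r. Since r > 0, e ≤ r. Then e * m ≤ r * m.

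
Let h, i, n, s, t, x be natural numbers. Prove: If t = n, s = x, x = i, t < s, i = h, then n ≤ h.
s = x and x = i, so s = i. Since i = h, s = h. Since t < s, t < h. From t = n, n < h. Then n ≤ h.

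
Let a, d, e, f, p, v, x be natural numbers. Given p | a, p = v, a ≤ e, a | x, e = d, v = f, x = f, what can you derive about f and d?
f ≤ d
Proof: x = f and a | x, hence a | f. p = v and v = f, therefore p = f. p | a, so f | a. Since a | f, a = f. Since e = d and a ≤ e, a ≤ d. Since a = f, f ≤ d.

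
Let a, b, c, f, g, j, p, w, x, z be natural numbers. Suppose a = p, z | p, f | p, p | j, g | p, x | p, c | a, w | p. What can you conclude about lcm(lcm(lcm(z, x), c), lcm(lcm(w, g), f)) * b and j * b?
lcm(lcm(lcm(z, x), c), lcm(lcm(w, g), f)) * b | j * b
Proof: z | p and x | p, thus lcm(z, x) | p. From a = p and c | a, c | p. Since lcm(z, x) | p, lcm(lcm(z, x), c) | p. Since w | p and g | p, lcm(w, g) | p. Since f | p, lcm(lcm(w, g), f) | p. Since lcm(lcm(z, x), c) | p, lcm(lcm(lcm(z, x), c), lcm(lcm(w, g), f)) | p. p | j, so lcm(lcm(lcm(z, x), c), lcm(lcm(w, g), f)) | j. Then lcm(lcm(lcm(z, x), c), lcm(lcm(w, g), f)) * b | j * b.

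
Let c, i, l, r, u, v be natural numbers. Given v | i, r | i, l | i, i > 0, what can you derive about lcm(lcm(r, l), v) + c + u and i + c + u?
lcm(lcm(r, l), v) + c + u ≤ i + c + u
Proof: r | i and l | i, so lcm(r, l) | i. v | i, so lcm(lcm(r, l), v) | i. Because i > 0, lcm(lcm(r, l), v) ≤ i. Then lcm(lcm(r, l), v) + c ≤ i + c. Then lcm(lcm(r, l), v) + c + u ≤ i + c + u.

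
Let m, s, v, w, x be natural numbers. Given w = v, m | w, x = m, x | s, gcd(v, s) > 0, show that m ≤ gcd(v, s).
Since w = v and m | w, m | v. Since x = m and x | s, m | s. Since m | v, m | gcd(v, s). From gcd(v, s) > 0, m ≤ gcd(v, s).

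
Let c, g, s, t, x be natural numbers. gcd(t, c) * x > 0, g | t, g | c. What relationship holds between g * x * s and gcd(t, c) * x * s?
g * x * s ≤ gcd(t, c) * x * s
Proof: g | t and g | c, thus g | gcd(t, c). Then g * x | gcd(t, c) * x. Since gcd(t, c) * x > 0, g * x ≤ gcd(t, c) * x. Then g * x * s ≤ gcd(t, c) * x * s.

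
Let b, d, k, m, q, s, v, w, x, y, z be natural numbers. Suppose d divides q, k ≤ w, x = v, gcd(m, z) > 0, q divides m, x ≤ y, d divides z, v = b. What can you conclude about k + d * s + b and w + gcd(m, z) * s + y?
k + d * s + b ≤ w + gcd(m, z) * s + y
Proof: d divides q and q divides m, thus d divides m. Since d divides z, d divides gcd(m, z). Since gcd(m, z) > 0, d ≤ gcd(m, z). By multiplying by a non-negative, d * s ≤ gcd(m, z) * s. k ≤ w, so k + d * s ≤ w + gcd(m, z) * s. x = v and v = b, therefore x = b. x ≤ y, so b ≤ y. k + d * s ≤ w + gcd(m, z) * s, so k + d * s + b ≤ w + gcd(m, z) * s + y.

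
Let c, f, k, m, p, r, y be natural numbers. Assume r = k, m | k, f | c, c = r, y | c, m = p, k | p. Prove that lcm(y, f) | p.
c = r and r = k, so c = k. m = p and m | k, therefore p | k. Since k | p, k = p. Because c = k, c = p. Because y | c and f | c, lcm(y, f) | c. Since c = p, lcm(y, f) | p.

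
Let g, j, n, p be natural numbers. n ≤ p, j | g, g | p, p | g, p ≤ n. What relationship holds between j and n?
j | n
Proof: g | p and p | g, so g = p. p ≤ n and n ≤ p, so p = n. Since g = p, g = n. Because j | g, j | n.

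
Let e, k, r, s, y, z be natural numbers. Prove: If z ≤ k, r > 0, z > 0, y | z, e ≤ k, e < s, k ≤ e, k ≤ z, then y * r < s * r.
From z ≤ k and k ≤ z, z = k. k ≤ e and e ≤ k, therefore k = e. z = k, so z = e. y | z and z > 0, thus y ≤ z. z = e, so y ≤ e. Since e < s, y < s. Since r > 0, y * r < s * r.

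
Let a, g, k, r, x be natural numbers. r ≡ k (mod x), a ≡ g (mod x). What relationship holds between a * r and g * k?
a * r ≡ g * k (mod x)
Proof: From a ≡ g (mod x) and r ≡ k (mod x), by multiplying congruences, a * r ≡ g * k (mod x).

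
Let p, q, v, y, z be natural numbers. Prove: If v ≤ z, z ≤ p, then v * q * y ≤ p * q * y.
Because v ≤ z and z ≤ p, v ≤ p. By multiplying by a non-negative, v * q ≤ p * q. By multiplying by a non-negative, v * q * y ≤ p * q * y.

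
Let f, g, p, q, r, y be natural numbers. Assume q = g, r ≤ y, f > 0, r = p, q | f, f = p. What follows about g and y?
g ≤ y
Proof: q = g and q | f, so g | f. f > 0, so g ≤ f. Since f = p, g ≤ p. Because r = p and r ≤ y, p ≤ y. g ≤ p, so g ≤ y.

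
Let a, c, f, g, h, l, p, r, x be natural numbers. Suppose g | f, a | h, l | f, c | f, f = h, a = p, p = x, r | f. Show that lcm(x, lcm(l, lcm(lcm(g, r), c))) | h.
a = p and a | h, so p | h. From p = x, x | h. g | f and r | f, so lcm(g, r) | f. From c | f, lcm(lcm(g, r), c) | f. Since l | f, lcm(l, lcm(lcm(g, r), c)) | f. f = h, so lcm(l, lcm(lcm(g, r), c)) | h. Because x | h, lcm(x, lcm(l, lcm(lcm(g, r), c))) | h.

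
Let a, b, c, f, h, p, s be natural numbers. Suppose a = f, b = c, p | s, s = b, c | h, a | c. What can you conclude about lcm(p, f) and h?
lcm(p, f) | h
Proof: s = b and p | s, hence p | b. Since b = c, p | c. a = f and a | c, hence f | c. Since p | c, lcm(p, f) | c. Since c | h, lcm(p, f) | h.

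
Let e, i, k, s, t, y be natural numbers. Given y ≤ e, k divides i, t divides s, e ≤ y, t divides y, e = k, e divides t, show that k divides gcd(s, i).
y ≤ e and e ≤ y, thus y = e. Since t divides y, t divides e. e divides t, so t = e. e = k, so t = k. Since t divides s, k divides s. k divides i, so k divides gcd(s, i).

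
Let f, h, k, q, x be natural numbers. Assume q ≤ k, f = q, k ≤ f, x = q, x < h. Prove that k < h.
f = q and k ≤ f, hence k ≤ q. q ≤ k, so q = k. Since x = q and x < h, q < h. Since q = k, k < h.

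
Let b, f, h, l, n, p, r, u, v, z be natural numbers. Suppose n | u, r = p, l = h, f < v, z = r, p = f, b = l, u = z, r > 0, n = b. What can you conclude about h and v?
h < v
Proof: Because n = b and b = l, n = l. Since l = h, n = h. From u = z and n | u, n | z. Since z = r, n | r. Since r > 0, n ≤ r. Since r = p, n ≤ p. Since p = f, n ≤ f. From n = h, h ≤ f. Since f < v, h < v.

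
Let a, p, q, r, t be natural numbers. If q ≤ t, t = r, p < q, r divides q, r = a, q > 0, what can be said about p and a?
p < a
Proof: Because t = r and q ≤ t, q ≤ r. From r divides q and q > 0, r ≤ q. Since q ≤ r, q = r. Since r = a, q = a. Since p < q, p < a.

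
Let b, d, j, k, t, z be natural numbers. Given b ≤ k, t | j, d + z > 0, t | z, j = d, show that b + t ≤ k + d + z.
From j = d and t | j, t | d. t | z, so t | d + z. Since d + z > 0, t ≤ d + z. Since b ≤ k, b + t ≤ k + d + z.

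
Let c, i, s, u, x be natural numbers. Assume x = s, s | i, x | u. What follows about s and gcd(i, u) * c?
s | gcd(i, u) * c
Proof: x = s and x | u, so s | u. s | i, so s | gcd(i, u). Then s | gcd(i, u) * c.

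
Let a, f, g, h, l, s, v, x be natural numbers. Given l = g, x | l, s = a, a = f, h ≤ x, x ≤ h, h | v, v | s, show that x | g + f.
From l = g and x | l, x | g. s = a and a = f, so s = f. h ≤ x and x ≤ h, thus h = x. Since h | v and v | s, h | s. Since h = x, x | s. Because s = f, x | f. Since x | g, x | g + f.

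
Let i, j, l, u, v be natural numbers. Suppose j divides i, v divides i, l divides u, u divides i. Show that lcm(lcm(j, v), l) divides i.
Because j divides i and v divides i, lcm(j, v) divides i. l divides u and u divides i, hence l divides i. Because lcm(j, v) divides i, lcm(lcm(j, v), l) divides i.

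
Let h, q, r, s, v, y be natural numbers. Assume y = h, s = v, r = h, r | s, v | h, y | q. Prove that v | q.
r = h and r | s, so h | s. s = v, so h | v. v | h, so h = v. y = h, so y = v. Since y | q, v | q.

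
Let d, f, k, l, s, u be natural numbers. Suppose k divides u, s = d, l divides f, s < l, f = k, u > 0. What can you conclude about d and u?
d < u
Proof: f = k and l divides f, hence l divides k. Since k divides u, l divides u. Since u > 0, l ≤ u. Since s < l, s < u. Since s = d, d < u.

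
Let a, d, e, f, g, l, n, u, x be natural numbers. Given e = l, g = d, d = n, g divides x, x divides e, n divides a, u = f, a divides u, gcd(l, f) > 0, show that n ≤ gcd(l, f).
g = d and d = n, thus g = n. From g divides x and x divides e, g divides e. Since g = n, n divides e. Since e = l, n divides l. u = f and a divides u, thus a divides f. n divides a, so n divides f. n divides l, so n divides gcd(l, f). Since gcd(l, f) > 0, n ≤ gcd(l, f).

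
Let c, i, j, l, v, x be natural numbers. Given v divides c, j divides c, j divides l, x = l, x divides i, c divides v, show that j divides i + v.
x = l and x divides i, therefore l divides i. j divides l, so j divides i. c divides v and v divides c, therefore c = v. Since j divides c, j divides v. Since j divides i, j divides i + v.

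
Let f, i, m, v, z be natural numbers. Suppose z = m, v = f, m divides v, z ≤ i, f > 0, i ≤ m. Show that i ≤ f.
z = m and z ≤ i, thus m ≤ i. i ≤ m, so m = i. Because v = f and m divides v, m divides f. Since f > 0, m ≤ f. m = i, so i ≤ f.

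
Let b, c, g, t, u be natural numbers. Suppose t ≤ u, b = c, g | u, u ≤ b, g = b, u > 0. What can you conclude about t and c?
t ≤ c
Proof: g | u and u > 0, therefore g ≤ u. Because g = b, b ≤ u. u ≤ b, so u = b. Since b = c, u = c. t ≤ u, so t ≤ c.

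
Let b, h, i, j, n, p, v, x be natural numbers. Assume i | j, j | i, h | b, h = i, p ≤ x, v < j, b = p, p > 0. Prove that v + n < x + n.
j | i and i | j, hence j = i. v < j, so v < i. Since h = i and h | b, i | b. b = p, so i | p. p > 0, so i ≤ p. Since p ≤ x, i ≤ x. v < i, so v < x. Then v + n < x + n.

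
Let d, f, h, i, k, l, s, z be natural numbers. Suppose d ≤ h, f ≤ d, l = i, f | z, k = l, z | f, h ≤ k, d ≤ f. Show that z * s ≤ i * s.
Since k = l and l = i, k = i. Since d ≤ f and f ≤ d, d = f. From f | z and z | f, f = z. d = f, so d = z. d ≤ h and h ≤ k, so d ≤ k. d = z, so z ≤ k. Since k = i, z ≤ i. Then z * s ≤ i * s.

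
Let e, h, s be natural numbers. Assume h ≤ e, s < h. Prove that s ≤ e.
s < h and h ≤ e, thus s < e. Then s ≤ e.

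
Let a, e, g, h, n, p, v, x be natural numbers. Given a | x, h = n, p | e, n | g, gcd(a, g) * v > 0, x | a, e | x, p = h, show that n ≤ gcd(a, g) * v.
p = h and h = n, therefore p = n. Since x | a and a | x, x = a. p | e and e | x, so p | x. x = a, so p | a. p = n, so n | a. n | g, so n | gcd(a, g). Then n | gcd(a, g) * v. Since gcd(a, g) * v > 0, n ≤ gcd(a, g) * v.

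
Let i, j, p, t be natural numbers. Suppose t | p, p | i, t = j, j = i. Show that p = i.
t = j and j = i, so t = i. From t | p, i | p. Since p | i, i = p. Then p = i.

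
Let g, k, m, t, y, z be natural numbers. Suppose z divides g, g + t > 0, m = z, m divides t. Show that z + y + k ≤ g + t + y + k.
m = z and m divides t, therefore z divides t. Since z divides g, z divides g + t. g + t > 0, so z ≤ g + t. Then z + y ≤ g + t + y. Then z + y + k ≤ g + t + y + k.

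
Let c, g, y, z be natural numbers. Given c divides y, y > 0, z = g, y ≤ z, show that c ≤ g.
c divides y and y > 0, therefore c ≤ y. Because z = g and y ≤ z, y ≤ g. Since c ≤ y, c ≤ g.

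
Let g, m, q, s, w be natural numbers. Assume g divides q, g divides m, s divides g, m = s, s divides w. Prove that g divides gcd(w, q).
Because m = s and g divides m, g divides s. s divides g, so s = g. Since s divides w, g divides w. From g divides q, g divides gcd(w, q).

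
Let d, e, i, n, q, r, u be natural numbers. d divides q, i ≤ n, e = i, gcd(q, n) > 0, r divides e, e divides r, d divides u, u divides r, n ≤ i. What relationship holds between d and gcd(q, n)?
d ≤ gcd(q, n)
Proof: Because r divides e and e divides r, r = e. e = i, so r = i. i ≤ n and n ≤ i, thus i = n. r = i, so r = n. Since u divides r, u divides n. Since d divides u, d divides n. Since d divides q, d divides gcd(q, n). gcd(q, n) > 0, so d ≤ gcd(q, n).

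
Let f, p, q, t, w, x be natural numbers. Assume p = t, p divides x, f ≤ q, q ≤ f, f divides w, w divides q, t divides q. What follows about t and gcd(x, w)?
t divides gcd(x, w)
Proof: From p = t and p divides x, t divides x. f ≤ q and q ≤ f, so f = q. Because f divides w, q divides w. Because w divides q, q = w. t divides q, so t divides w. t divides x, so t divides gcd(x, w).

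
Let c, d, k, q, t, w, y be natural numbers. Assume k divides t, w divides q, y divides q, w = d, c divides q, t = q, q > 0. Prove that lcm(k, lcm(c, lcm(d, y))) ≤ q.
t = q and k divides t, therefore k divides q. From w = d and w divides q, d divides q. Since y divides q, lcm(d, y) divides q. Since c divides q, lcm(c, lcm(d, y)) divides q. k divides q, so lcm(k, lcm(c, lcm(d, y))) divides q. Since q > 0, lcm(k, lcm(c, lcm(d, y))) ≤ q.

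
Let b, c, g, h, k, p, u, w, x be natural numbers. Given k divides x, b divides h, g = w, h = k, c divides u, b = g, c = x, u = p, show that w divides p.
Because b = g and g = w, b = w. h = k and b divides h, thus b divides k. k divides x, so b divides x. u = p and c divides u, thus c divides p. c = x, so x divides p. b divides x, so b divides p. b = w, so w divides p.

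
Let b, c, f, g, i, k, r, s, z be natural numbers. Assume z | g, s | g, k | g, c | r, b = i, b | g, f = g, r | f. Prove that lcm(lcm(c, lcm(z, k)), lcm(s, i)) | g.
f = g and r | f, hence r | g. Since c | r, c | g. z | g and k | g, thus lcm(z, k) | g. Since c | g, lcm(c, lcm(z, k)) | g. b = i and b | g, hence i | g. s | g, so lcm(s, i) | g. From lcm(c, lcm(z, k)) | g, lcm(lcm(c, lcm(z, k)), lcm(s, i)) | g.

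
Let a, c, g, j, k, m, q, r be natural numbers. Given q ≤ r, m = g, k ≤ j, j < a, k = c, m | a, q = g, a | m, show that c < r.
Since a | m and m | a, a = m. Since m = g, a = g. k ≤ j and j < a, hence k < a. k = c, so c < a. Because a = g, c < g. q = g and q ≤ r, hence g ≤ r. Since c < g, c < r.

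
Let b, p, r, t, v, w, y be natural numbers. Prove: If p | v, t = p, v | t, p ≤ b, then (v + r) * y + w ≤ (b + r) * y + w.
From t = p and v | t, v | p. Since p | v, p = v. Since p ≤ b, v ≤ b. Then v + r ≤ b + r. Then (v + r) * y ≤ (b + r) * y. Then (v + r) * y + w ≤ (b + r) * y + w.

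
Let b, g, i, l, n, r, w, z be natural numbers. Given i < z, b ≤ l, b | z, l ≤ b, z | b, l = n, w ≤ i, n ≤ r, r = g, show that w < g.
b ≤ l and l ≤ b, thus b = l. l = n, so b = n. Since z | b and b | z, z = b. i < z, so i < b. Since b = n, i < n. w ≤ i, so w < n. n ≤ r, so w < r. r = g, so w < g.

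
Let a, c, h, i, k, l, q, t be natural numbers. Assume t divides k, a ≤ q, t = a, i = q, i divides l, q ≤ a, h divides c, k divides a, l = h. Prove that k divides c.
q ≤ a and a ≤ q, thus q = a. From i = q, i = a. Because t = a and t divides k, a divides k. Since k divides a, a = k. Because i = a, i = k. l = h and i divides l, therefore i divides h. i = k, so k divides h. Since h divides c, k divides c.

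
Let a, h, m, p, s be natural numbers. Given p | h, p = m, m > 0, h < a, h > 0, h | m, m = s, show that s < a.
From h | m and m > 0, h ≤ m. p = m and p | h, so m | h. h > 0, so m ≤ h. Since h ≤ m, h = m. Since m = s, h = s. h < a, so s < a.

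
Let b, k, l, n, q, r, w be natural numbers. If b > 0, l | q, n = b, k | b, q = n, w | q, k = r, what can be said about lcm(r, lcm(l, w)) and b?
lcm(r, lcm(l, w)) ≤ b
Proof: From k = r and k | b, r | b. q = n and n = b, therefore q = b. l | q and w | q, thus lcm(l, w) | q. q = b, so lcm(l, w) | b. r | b, so lcm(r, lcm(l, w)) | b. Since b > 0, lcm(r, lcm(l, w)) ≤ b.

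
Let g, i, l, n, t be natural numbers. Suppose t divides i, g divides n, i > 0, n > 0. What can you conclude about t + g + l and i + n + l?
t + g + l ≤ i + n + l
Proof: t divides i and i > 0, so t ≤ i. g divides n and n > 0, so g ≤ n. Then g + l ≤ n + l. Since t ≤ i, t + g + l ≤ i + n + l.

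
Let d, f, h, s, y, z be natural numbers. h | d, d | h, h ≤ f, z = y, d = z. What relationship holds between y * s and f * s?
y * s ≤ f * s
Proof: h | d and d | h, hence h = d. d = z, so h = z. Since z = y, h = y. Since h ≤ f, y ≤ f. Then y * s ≤ f * s.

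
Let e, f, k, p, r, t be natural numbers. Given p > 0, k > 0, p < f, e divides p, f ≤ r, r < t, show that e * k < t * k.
Since e divides p and p > 0, e ≤ p. From p < f, e < f. f ≤ r, so e < r. Since r < t, e < t. From k > 0, by multiplying by a positive, e * k < t * k.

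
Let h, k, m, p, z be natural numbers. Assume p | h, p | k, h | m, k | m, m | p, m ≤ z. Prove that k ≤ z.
p | h and h | m, thus p | m. Since m | p, p = m. p | k, so m | k. k | m, so m = k. Since m ≤ z, k ≤ z.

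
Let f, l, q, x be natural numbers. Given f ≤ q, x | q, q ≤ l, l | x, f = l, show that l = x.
f = l and f ≤ q, thus l ≤ q. q ≤ l, so q = l. Since x | q, x | l. Since l | x, l = x.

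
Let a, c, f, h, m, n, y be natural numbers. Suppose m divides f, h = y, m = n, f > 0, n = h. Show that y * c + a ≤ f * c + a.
n = h and h = y, so n = y. From m = n and m divides f, n divides f. Since f > 0, n ≤ f. Since n = y, y ≤ f. By multiplying by a non-negative, y * c ≤ f * c. Then y * c + a ≤ f * c + a.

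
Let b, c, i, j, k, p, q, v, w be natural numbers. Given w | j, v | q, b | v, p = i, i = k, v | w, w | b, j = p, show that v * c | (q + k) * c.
From p = i and i = k, p = k. From w | b and b | v, w | v. Because v | w, w = v. w | j, so v | j. Since j = p, v | p. p = k, so v | k. From v | q, v | q + k. Then v * c | (q + k) * c.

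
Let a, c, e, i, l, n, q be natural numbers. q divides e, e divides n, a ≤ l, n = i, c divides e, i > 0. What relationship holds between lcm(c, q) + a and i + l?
lcm(c, q) + a ≤ i + l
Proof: c divides e and q divides e, so lcm(c, q) divides e. Since n = i and e divides n, e divides i. Since lcm(c, q) divides e, lcm(c, q) divides i. i > 0, so lcm(c, q) ≤ i. a ≤ l, so lcm(c, q) + a ≤ i + l.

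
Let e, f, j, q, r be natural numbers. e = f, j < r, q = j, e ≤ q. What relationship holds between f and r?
f < r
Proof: q = j and e ≤ q, thus e ≤ j. Since e = f, f ≤ j. Since j < r, f < r.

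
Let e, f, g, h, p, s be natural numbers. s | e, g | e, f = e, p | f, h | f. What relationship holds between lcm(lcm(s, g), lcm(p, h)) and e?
lcm(lcm(s, g), lcm(p, h)) | e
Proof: s | e and g | e, thus lcm(s, g) | e. Since p | f and h | f, lcm(p, h) | f. From f = e, lcm(p, h) | e. lcm(s, g) | e, so lcm(lcm(s, g), lcm(p, h)) | e.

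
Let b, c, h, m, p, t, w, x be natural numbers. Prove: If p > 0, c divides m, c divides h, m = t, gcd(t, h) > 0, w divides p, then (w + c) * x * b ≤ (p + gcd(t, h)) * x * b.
w divides p and p > 0, so w ≤ p. m = t and c divides m, so c divides t. c divides h, so c divides gcd(t, h). Because gcd(t, h) > 0, c ≤ gcd(t, h). Since w ≤ p, w + c ≤ p + gcd(t, h). By multiplying by a non-negative, (w + c) * x ≤ (p + gcd(t, h)) * x. By multiplying by a non-negative, (w + c) * x * b ≤ (p + gcd(t, h)) * x * b.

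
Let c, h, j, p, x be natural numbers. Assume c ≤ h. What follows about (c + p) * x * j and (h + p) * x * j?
(c + p) * x * j ≤ (h + p) * x * j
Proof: c ≤ h, thus c + p ≤ h + p. By multiplying by a non-negative, (c + p) * x ≤ (h + p) * x. By multiplying by a non-negative, (c + p) * x * j ≤ (h + p) * x * j.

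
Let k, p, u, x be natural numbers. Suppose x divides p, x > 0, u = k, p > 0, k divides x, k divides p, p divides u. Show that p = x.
u = k and p divides u, thus p divides k. k divides p, so k = p. k divides x, so p divides x. x > 0, so p ≤ x. x divides p and p > 0, hence x ≤ p. p ≤ x, so p = x.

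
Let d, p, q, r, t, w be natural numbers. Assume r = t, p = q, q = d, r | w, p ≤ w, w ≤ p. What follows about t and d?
t | d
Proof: w ≤ p and p ≤ w, hence w = p. Since p = q, w = q. q = d, so w = d. Because r = t and r | w, t | w. Since w = d, t | d.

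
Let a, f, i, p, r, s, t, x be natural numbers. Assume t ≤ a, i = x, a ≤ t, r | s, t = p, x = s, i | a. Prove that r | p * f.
a ≤ t and t ≤ a, hence a = t. Since t = p, a = p. i = x and x = s, hence i = s. From i | a, s | a. a = p, so s | p. Because r | s, r | p. Then r | p * f.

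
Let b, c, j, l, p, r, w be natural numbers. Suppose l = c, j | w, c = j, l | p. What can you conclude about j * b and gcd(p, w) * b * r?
j * b | gcd(p, w) * b * r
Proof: l = c and c = j, hence l = j. l | p, so j | p. j | w, so j | gcd(p, w). Then j * b | gcd(p, w) * b. Then j * b | gcd(p, w) * b * r.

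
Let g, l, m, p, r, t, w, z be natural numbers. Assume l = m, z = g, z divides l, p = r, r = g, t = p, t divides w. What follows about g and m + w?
g divides m + w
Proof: From z = g and z divides l, g divides l. l = m, so g divides m. p = r and r = g, therefore p = g. From t = p and t divides w, p divides w. p = g, so g divides w. Since g divides m, g divides m + w.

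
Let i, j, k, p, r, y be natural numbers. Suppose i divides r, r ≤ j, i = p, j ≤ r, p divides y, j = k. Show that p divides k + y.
r ≤ j and j ≤ r, hence r = j. i divides r, so i divides j. j = k, so i divides k. Since i = p, p divides k. Since p divides y, p divides k + y.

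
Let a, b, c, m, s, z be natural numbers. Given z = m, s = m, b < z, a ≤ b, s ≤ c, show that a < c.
Since z = m and b < z, b < m. s = m and s ≤ c, so m ≤ c. Since b < m, b < c. a ≤ b, so a < c.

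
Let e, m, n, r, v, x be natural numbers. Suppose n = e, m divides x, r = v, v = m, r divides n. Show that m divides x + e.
From r = v and v = m, r = m. r divides n, so m divides n. Since n = e, m divides e. m divides x, so m divides x + e.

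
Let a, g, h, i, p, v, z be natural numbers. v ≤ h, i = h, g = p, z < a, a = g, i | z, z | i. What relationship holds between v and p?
v < p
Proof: From a = g and g = p, a = p. z | i and i | z, thus z = i. z < a, so i < a. a = p, so i < p. i = h, so h < p. v ≤ h, so v < p.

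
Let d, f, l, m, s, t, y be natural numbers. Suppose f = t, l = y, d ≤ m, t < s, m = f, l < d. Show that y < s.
From m = f and f = t, m = t. From l = y and l < d, y < d. d ≤ m, so y < m. m = t, so y < t. t < s, so y < s.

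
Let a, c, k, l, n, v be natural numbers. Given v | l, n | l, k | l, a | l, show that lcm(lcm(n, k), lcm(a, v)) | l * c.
Because n | l and k | l, lcm(n, k) | l. Since a | l and v | l, lcm(a, v) | l. lcm(n, k) | l, so lcm(lcm(n, k), lcm(a, v)) | l. Then lcm(lcm(n, k), lcm(a, v)) | l * c.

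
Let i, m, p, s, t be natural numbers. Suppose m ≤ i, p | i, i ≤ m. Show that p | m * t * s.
Because i ≤ m and m ≤ i, i = m. Because p | i, p | m. Then p | m * t. Then p | m * t * s.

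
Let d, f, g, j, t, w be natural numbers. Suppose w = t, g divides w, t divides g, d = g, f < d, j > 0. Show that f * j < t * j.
w = t and g divides w, so g divides t. Since t divides g, g = t. From d = g and f < d, f < g. Since g = t, f < t. Since j > 0, by multiplying by a positive, f * j < t * j.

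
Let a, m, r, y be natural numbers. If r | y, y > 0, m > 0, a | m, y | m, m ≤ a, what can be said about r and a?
r ≤ a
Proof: Because a | m and m > 0, a ≤ m. From m ≤ a, m = a. r | y and y > 0, hence r ≤ y. y | m and m > 0, so y ≤ m. Since r ≤ y, r ≤ m. m = a, so r ≤ a.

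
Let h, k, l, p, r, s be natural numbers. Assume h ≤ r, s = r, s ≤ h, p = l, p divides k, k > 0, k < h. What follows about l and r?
l < r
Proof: s = r and s ≤ h, so r ≤ h. Since h ≤ r, h = r. Because p = l and p divides k, l divides k. k > 0, so l ≤ k. k < h, so l < h. h = r, so l < r.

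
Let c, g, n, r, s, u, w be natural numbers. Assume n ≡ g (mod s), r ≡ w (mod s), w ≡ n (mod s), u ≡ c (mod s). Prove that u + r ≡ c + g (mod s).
Because r ≡ w (mod s) and w ≡ n (mod s), r ≡ n (mod s). n ≡ g (mod s), so r ≡ g (mod s). Using u ≡ c (mod s), by adding congruences, u + r ≡ c + g (mod s).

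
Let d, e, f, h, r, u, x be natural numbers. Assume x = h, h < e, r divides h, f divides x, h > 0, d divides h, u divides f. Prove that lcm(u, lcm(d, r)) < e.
Since x = h and f divides x, f divides h. Because u divides f, u divides h. From d divides h and r divides h, lcm(d, r) divides h. Since u divides h, lcm(u, lcm(d, r)) divides h. h > 0, so lcm(u, lcm(d, r)) ≤ h. Since h < e, lcm(u, lcm(d, r)) < e.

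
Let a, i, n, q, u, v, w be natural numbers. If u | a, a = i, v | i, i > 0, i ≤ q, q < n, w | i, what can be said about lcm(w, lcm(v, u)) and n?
lcm(w, lcm(v, u)) < n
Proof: Because a = i and u | a, u | i. Since v | i, lcm(v, u) | i. w | i, so lcm(w, lcm(v, u)) | i. i > 0, so lcm(w, lcm(v, u)) ≤ i. Because i ≤ q and q < n, i < n. lcm(w, lcm(v, u)) ≤ i, so lcm(w, lcm(v, u)) < n.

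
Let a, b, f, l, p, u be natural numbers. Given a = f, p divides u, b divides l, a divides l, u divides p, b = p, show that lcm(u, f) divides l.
Because p divides u and u divides p, p = u. b = p, so b = u. Since b divides l, u divides l. a = f and a divides l, hence f divides l. Since u divides l, lcm(u, f) divides l.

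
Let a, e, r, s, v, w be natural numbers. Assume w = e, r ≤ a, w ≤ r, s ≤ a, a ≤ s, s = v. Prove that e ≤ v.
From a ≤ s and s ≤ a, a = s. From w = e and w ≤ r, e ≤ r. r ≤ a, so e ≤ a. From a = s, e ≤ s. s = v, so e ≤ v.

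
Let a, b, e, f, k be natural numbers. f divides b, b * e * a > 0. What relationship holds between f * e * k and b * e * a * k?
f * e * k ≤ b * e * a * k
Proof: From f divides b, f * e divides b * e. Then f * e divides b * e * a. b * e * a > 0, so f * e ≤ b * e * a. By multiplying by a non-negative, f * e * k ≤ b * e * a * k.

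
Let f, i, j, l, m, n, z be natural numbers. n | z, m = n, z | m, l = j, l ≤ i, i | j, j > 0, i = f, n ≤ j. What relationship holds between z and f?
z ≤ f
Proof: From m = n and z | m, z | n. Since n | z, n = z. l = j and l ≤ i, therefore j ≤ i. i | j and j > 0, hence i ≤ j. j ≤ i, so j = i. Since i = f, j = f. n ≤ j, so n ≤ f. n = z, so z ≤ f.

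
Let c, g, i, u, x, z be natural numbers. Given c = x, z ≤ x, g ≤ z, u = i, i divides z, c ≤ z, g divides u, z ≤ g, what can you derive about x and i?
x = i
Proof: c = x and c ≤ z, hence x ≤ z. z ≤ x, so x = z. g ≤ z and z ≤ g, therefore g = z. Since g divides u, z divides u. Since u = i, z divides i. Since i divides z, z = i. x = z, so x = i.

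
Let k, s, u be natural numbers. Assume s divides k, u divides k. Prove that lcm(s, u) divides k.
s divides k and u divides k. Because lcm divides any common multiple, lcm(s, u) divides k.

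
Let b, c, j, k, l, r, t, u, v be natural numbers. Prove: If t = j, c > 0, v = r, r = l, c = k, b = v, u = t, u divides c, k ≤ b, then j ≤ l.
Since b = v and v = r, b = r. Because r = l, b = l. From u = t and u divides c, t divides c. Since c > 0, t ≤ c. c = k, so t ≤ k. t = j, so j ≤ k. k ≤ b, so j ≤ b. Since b = l, j ≤ l.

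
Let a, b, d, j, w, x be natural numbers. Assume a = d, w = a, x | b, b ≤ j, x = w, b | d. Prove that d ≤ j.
w = a and a = d, hence w = d. x = w and x | b, thus w | b. w = d, so d | b. b | d, so b = d. Because b ≤ j, d ≤ j.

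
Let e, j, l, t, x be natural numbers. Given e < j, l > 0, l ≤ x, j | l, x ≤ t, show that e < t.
Since j | l and l > 0, j ≤ l. Because l ≤ x, j ≤ x. x ≤ t, so j ≤ t. e < j, so e < t.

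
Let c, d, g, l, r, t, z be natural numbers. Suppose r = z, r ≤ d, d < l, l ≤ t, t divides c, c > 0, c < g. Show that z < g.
Because r ≤ d and d < l, r < l. Since r = z, z < l. From t divides c and c > 0, t ≤ c. Because l ≤ t, l ≤ c. Since z < l, z < c. c < g, so z < g.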